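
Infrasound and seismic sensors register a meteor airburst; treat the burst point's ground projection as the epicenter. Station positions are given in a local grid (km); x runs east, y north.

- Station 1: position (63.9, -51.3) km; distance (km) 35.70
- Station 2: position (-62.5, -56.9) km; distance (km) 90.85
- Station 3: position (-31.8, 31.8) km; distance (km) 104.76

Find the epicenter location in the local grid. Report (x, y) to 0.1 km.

Circle about each station: (x − 63.9)² + (y + 51.3)² = 35.70²; (x + 62.5)² + (y + 56.9)² = 90.85²; (x + 31.8)² + (y − 31.8)² = 104.76².
Subtracting the Station 1 equation from the Station 2 and Station 3 equations removes the quadratic terms:
-252.8 x − 11.2 y = -6550.27
-191.4 x + 166.2 y = -14392.59
Solving the 2×2 system: x ≈ 28.3, y ≈ -54.0 km.

x ≈ 28.3 km, y ≈ -54.0 km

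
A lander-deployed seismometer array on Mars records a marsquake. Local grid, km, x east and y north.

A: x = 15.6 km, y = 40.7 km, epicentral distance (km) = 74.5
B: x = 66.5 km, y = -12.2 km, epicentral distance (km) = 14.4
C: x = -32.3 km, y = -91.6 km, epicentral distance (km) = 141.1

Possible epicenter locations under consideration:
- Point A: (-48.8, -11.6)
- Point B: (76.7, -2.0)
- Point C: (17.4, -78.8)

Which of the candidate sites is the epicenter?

Point B

For each candidate, compare |candidate − station| to the reported distance:
Point A: residuals A 8.5, B 100.9, C 59.4 → max 100.9 km
Point B: residuals A 0.0, B 0.0, C 0.0 → max 0.0 km
Point C: residuals A 45.0, B 68.3, C 89.8 → max 89.8 km
Only Point B has all residuals ≈ 0.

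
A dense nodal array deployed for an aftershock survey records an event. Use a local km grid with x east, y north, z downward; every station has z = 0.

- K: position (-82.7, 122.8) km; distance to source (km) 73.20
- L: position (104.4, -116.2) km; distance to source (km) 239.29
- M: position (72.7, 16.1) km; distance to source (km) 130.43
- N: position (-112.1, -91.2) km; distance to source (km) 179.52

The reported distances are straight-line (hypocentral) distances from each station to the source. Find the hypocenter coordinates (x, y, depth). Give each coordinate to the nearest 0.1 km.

x ≈ -41.5 km, y ≈ 70.9 km, depth ≈ 31.1 km

Each station gives a sphere (x−x_i)² + (y−y_i)² + z² = d_i² (stations at z=0).
Subtracting the K sphere from L and M: z² cancels, leaving linear equations in x and y:
374.2 x − 478.0 y = -49418.79
310.8 x − 213.4 y = -28028.37
Solving: x ≈ -41.503, y ≈ 70.896 km (keep extra digits for the depth step; rounded: -41.5, 70.9).
Then from the K sphere: z² = 73.20² − (x + 82.7)² − (y − 122.8)² with x = -41.503, y = 70.896, so z ≈ 31.097 ≈ 31.1 km.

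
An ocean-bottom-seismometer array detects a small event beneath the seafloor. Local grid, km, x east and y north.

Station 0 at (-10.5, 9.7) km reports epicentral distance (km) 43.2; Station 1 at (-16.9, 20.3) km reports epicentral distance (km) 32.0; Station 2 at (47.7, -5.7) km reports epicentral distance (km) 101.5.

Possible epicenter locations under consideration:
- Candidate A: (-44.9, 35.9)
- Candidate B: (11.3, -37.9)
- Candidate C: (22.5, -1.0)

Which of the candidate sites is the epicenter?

For each candidate, compare |candidate − station| to the reported distance:
Candidate A: residuals Station 0 0.0, Station 1 0.1, Station 2 0.0 → max 0.1 km
Candidate B: residuals Station 0 9.2, Station 1 32.7, Station 2 52.9 → max 52.9 km
Candidate C: residuals Station 0 8.5, Station 1 12.8, Station 2 75.9 → max 75.9 km
Only Candidate A has all residuals ≈ 0.

Candidate A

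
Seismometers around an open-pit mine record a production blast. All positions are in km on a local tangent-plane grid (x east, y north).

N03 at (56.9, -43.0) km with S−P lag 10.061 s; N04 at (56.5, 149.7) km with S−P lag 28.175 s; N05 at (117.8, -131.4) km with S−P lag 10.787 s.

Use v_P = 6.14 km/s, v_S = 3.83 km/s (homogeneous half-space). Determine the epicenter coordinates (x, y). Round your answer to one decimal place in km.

Distance from S−P lag: d = Δt · v_P v_S / (v_P − v_S) = Δt · (6.14·3.83)/(6.14−3.83) ≈ 10.1802·Δt.
So d_N03 = 102.42, d_N04 = 286.83, d_N05 = 109.81 km.
Circle about each station: (x − 56.9)² + (y + 43.0)² = 102.42²; (x − 56.5)² + (y − 149.7)² = 286.83²; (x − 117.8)² + (y + 131.4)² = 109.81².
Subtracting pairs of circle equations eliminates x²+y² and gives linear equations (the radical axes):
-0.8 x + 385.4 y = -51265.86
121.8 x − 176.8 y = 24487.81
Solving the 2×2 system: x ≈ 8.0, y ≈ -133.0 km.

8.0 km east, -133.0 km north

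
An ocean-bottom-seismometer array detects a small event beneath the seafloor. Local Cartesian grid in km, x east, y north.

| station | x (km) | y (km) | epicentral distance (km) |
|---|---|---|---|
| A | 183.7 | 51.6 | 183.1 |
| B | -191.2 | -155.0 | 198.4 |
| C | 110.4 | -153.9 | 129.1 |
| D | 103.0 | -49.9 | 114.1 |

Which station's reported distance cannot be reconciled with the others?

A

Solve using three stations at a time. Using B, C, D (subtract circle equations pairwise → linear system) gives (x, y) ≈ (-3.0, -92.2).
Distances from that point to each station vs reported:
  A: calculated 235.6 vs reported 183.1 → residual 52.5 km
  B: calculated 198.4 vs reported 198.4 → residual 0.0 km
  C: calculated 129.1 vs reported 129.1 → residual 0.0 km
  D: calculated 114.1 vs reported 114.1 → residual 0.0 km
B, C, D are mutually consistent (residuals ≈ 0); A is off by 52.5 km.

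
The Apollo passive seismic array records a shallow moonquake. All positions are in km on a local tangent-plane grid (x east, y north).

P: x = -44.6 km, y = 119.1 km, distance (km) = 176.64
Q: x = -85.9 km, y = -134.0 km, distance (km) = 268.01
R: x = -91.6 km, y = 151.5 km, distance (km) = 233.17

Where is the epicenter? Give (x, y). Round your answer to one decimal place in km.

115.0 km east, 43.4 km north

Circle about each station: (x + 44.6)² + (y − 119.1)² = 176.64²; (x + 85.9)² + (y + 134.0)² = 268.01²; (x + 91.6)² + (y − 151.5)² = 233.17².
Subtracting the P equation from the Q and R equations removes the quadratic terms:
-82.6 x − 506.2 y = -31466.83
-94.0 x + 64.8 y = -7997.72
Solving the 2×2 system: x ≈ 115.0, y ≈ 43.4 km.
Check against P (with the unrounded x, y): √((x + 44.6)²+(y − 119.1)²) = 176.64 ≈ 176.64 km. ✓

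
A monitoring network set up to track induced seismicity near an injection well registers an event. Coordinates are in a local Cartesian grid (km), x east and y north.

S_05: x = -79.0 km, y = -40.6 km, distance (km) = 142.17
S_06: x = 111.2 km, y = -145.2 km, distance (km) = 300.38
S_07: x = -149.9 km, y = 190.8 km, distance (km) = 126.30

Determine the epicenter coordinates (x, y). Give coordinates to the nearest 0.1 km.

Circle about each station: (x + 79.0)² + (y + 40.6)² = 142.17²; (x − 111.2)² + (y + 145.2)² = 300.38²; (x + 149.9)² + (y − 190.8)² = 126.30².
Subtracting the S_05 equation from the S_06 and S_07 equations removes the quadratic terms:
380.4 x − 209.2 y = -44456.72
-141.8 x + 462.8 y = 55245.91
Solving the 2×2 system: x ≈ -61.6, y ≈ 100.5 km.
Check against S_05 (with the unrounded x, y): √((x + 79.0)²+(y + 40.6)²) = 142.17 ≈ 142.17 km. ✓

(-61.6, 100.5)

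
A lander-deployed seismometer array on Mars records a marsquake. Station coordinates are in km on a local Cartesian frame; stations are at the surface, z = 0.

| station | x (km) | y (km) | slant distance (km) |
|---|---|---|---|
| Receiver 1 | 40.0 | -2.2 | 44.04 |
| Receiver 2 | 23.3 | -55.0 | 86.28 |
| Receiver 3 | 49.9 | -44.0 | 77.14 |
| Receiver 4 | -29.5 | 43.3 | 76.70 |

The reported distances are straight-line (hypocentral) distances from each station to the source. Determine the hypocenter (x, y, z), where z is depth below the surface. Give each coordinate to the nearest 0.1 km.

x ≈ 34.9 km, y ≈ 22.5 km, depth ≈ 36.1 km

Each station gives a sphere (x−x_i)² + (y−y_i)² + z² = d_i² (stations at z=0).
Subtracting the Receiver 1 sphere from Receiver 2 and Receiver 3: z² cancels, leaving linear equations in x and y:
-33.4 x − 105.6 y = -3541.67
19.8 x − 83.6 y = -1189.89
Solving: x ≈ 34.902, y ≈ 22.499 km (keep extra digits for the depth step; rounded: 34.9, 22.5).
Then from the Receiver 1 sphere: z² = 44.04² − (x − 40.0)² − (y + 2.2)² with x = 34.902, y = 22.499, so z ≈ 36.104 ≈ 36.1 km.
Check against Receiver 4 (with the unrounded solution): distance 76.71 ≈ 76.70 km. ✓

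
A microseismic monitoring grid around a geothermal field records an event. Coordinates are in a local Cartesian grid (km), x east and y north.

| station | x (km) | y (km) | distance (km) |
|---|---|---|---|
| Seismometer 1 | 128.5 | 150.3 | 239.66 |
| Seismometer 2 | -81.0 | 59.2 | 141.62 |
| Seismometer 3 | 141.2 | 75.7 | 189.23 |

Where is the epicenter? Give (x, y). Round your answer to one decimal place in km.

(3.7, -54.3)

Circle about each station: (x − 128.5)² + (y − 150.3)² = 239.66²; (x + 81.0)² + (y − 59.2)² = 141.62²; (x − 141.2)² + (y − 75.7)² = 189.23².
Subtracting the Seismometer 1 equation from the Seismometer 2 and Seismometer 3 equations removes the quadratic terms:
-419.0 x − 182.2 y = 8343.99
25.4 x − 149.2 y = 8194.51
Solving the 2×2 system: x ≈ 3.7, y ≈ -54.3 km.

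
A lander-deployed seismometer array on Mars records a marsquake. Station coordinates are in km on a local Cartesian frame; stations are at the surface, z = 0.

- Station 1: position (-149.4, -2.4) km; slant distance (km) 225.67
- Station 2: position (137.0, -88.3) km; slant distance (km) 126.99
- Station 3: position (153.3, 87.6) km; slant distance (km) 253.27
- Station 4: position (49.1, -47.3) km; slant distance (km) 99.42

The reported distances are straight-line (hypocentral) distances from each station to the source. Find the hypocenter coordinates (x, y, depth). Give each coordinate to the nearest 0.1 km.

x ≈ 30.3 km, y ≈ -126.2 km, depth ≈ 57.5 km

Each station gives a sphere (x−x_i)² + (y−y_i)² + z² = d_i² (stations at z=0).
Subtracting the Station 1 sphere from Station 2 and Station 3: z² cancels, leaving linear equations in x and y:
572.8 x − 171.8 y = 39040.26
605.4 x + 180.0 y = -4370.21
Solving: x ≈ 30.305, y ≈ -126.204 km (keep extra digits for the depth step; rounded: 30.3, -126.2).
Then from the Station 1 sphere: z² = 225.67² − (x + 149.4)² − (y + 2.4)² with x = 30.305, y = -126.204, so z ≈ 57.495 ≈ 57.5 km.
Check against Station 4 (with the unrounded solution): distance 99.42 ≈ 99.42 km. ✓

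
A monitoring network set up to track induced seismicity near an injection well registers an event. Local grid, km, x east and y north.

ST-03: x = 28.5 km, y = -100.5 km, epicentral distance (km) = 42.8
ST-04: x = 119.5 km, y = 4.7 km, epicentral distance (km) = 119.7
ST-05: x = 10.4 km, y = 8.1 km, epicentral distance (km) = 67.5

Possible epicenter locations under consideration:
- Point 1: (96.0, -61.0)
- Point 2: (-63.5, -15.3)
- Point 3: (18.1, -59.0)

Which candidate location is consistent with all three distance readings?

For each candidate, compare |candidate − station| to the reported distance:
Point 1: residuals ST-03 35.4, ST-04 49.9, ST-05 42.5 → max 49.9 km
Point 2: residuals ST-03 82.6, ST-04 64.4, ST-05 10.0 → max 82.6 km
Point 3: residuals ST-03 0.0, ST-04 0.0, ST-05 0.0 → max 0.0 km
Only Point 3 has all residuals ≈ 0.

Point 3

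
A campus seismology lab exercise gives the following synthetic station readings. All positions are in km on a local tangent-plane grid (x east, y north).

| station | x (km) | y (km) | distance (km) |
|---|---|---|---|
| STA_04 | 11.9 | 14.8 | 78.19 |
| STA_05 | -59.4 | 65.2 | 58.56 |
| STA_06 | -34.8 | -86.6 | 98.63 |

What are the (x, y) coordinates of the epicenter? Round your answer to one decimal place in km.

(-65.9, 7.0)

Circle about each station: (x − 11.9)² + (y − 14.8)² = 78.19²; (x + 59.4)² + (y − 65.2)² = 58.56²; (x + 34.8)² + (y + 86.6)² = 98.63².
Subtracting the STA_04 equation from the STA_05 and STA_06 equations removes the quadratic terms:
-142.6 x + 100.8 y = 10103.15
-93.4 x − 202.8 y = 4735.75
Solving the 2×2 system: x ≈ -65.9, y ≈ 7.0 km.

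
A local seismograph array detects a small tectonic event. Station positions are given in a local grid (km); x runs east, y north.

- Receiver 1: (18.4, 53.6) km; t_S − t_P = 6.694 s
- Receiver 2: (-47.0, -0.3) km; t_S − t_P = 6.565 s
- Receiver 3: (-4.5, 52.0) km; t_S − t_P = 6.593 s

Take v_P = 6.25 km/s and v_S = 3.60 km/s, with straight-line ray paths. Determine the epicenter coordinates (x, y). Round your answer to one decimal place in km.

Distance from S−P lag: d = Δt · v_P v_S / (v_P − v_S) = Δt · (6.25·3.60)/(6.25−3.60) ≈ 8.4906·Δt.
So d_Receiver 1 = 56.84, d_Receiver 2 = 55.74, d_Receiver 3 = 55.98 km.
Circle about each station: (x − 18.4)² + (y − 53.6)² = 56.84²; (x + 47.0)² + (y + 0.3)² = 55.74²; (x + 4.5)² + (y − 52.0)² = 55.98².
Subtracting the Receiver 1 equation from the Receiver 2 and Receiver 3 equations removes the quadratic terms:
-130.8 x − 107.8 y = -878.59
-45.8 x − 3.2 y = -390.24
Solving the 2×2 system: x ≈ 8.7, y ≈ -2.4 km.
Check against Receiver 1 (with the unrounded x, y): √((x − 18.4)²+(y − 53.6)²) = 56.83 ≈ 56.84 km. ✓

x ≈ 8.7 km, y ≈ -2.4 km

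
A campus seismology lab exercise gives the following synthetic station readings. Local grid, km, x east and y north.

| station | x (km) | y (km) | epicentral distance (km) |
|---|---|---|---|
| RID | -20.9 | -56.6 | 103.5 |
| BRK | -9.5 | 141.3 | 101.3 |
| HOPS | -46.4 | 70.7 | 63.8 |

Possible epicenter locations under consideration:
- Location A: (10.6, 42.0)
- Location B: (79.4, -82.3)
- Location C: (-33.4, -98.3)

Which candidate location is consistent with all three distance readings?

Location A

For each candidate, compare |candidate − station| to the reported distance:
Location A: residuals RID 0.0, BRK 0.0, HOPS 0.0 → max 0.0 km
Location B: residuals RID 0.0, BRK 139.3, HOPS 134.3 → max 139.3 km
Location C: residuals RID 60.0, BRK 139.5, HOPS 105.7 → max 139.5 km
Only Location A has all residuals ≈ 0.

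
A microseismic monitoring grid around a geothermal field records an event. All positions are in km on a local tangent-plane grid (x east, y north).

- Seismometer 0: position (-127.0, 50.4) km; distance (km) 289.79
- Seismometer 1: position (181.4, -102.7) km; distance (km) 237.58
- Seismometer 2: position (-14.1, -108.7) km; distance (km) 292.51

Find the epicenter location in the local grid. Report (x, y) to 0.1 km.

(150.8, 132.9)

Circle about each station: (x + 127.0)² + (y − 50.4)² = 289.79²; (x − 181.4)² + (y + 102.7)² = 237.58²; (x + 14.1)² + (y + 108.7)² = 292.51².
Subtracting pairs of circle equations eliminates x²+y² and gives linear equations (the radical axes):
616.8 x − 306.2 y = 52318.08
225.8 x − 318.2 y = -8238.52
Solving the 2×2 system: x ≈ 150.8, y ≈ 132.9 km.
Check against Seismometer 0 (with the unrounded x, y): √((x + 127.0)²+(y − 50.4)²) = 289.79 ≈ 289.79 km. ✓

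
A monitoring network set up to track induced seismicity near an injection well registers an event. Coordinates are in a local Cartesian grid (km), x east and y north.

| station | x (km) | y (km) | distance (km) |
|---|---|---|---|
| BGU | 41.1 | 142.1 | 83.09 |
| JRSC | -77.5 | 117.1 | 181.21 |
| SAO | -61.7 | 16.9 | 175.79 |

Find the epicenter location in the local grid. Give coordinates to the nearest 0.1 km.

Circle about each station: (x − 41.1)² + (y − 142.1)² = 83.09²; (x + 77.5)² + (y − 117.1)² = 181.21²; (x + 61.7)² + (y − 16.9)² = 175.79².
Subtracting pairs of circle equations eliminates x²+y² and gives linear equations (the radical axes):
-237.2 x − 50.0 y = -28096.08
-205.6 x − 250.4 y = -41787.30
Solving the 2×2 system: x ≈ 100.7, y ≈ 84.2 km.

(100.7, 84.2)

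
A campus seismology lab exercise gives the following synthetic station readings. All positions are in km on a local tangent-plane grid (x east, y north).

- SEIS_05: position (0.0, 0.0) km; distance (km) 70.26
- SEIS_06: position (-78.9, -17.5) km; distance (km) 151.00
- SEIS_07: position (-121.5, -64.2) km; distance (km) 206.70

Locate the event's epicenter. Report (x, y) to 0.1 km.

Circle about each station: x² + y² = 70.26²; (x + 78.9)² + (y + 17.5)² = 151.00²; (x + 121.5)² + (y + 64.2)² = 206.70².
Subtracting the SEIS_05 equation from the SEIS_06 and SEIS_07 equations removes the quadratic terms:
-157.8 x − 35.0 y = -11333.07
-243.0 x − 128.4 y = -18904.53
Solving the 2×2 system: x ≈ 67.5, y ≈ 19.5 km.

67.5 km east, 19.5 km north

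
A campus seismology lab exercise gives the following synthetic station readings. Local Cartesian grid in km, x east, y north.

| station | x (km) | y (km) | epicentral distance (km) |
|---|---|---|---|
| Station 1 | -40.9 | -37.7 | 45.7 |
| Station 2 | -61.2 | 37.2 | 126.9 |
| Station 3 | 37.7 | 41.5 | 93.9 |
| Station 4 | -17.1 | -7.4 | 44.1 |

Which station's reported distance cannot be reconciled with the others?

Station 2

Solve using three stations at a time. Using Station 1, Station 3, Station 4 (subtract circle equations pairwise → linear system) gives (x, y) ≈ (3.8, -46.0).
Distances from that point to each station vs reported:
  Station 1: calculated 45.5 vs reported 45.7 → residual 0.2 km
  Station 2: calculated 105.6 vs reported 126.9 → residual 21.3 km
  Station 3: calculated 93.8 vs reported 93.9 → residual 0.1 km
  Station 4: calculated 43.9 vs reported 44.1 → residual 0.2 km
Station 1, Station 3, Station 4 are mutually consistent (residuals ≈ 0); Station 2 is off by 21.3 km.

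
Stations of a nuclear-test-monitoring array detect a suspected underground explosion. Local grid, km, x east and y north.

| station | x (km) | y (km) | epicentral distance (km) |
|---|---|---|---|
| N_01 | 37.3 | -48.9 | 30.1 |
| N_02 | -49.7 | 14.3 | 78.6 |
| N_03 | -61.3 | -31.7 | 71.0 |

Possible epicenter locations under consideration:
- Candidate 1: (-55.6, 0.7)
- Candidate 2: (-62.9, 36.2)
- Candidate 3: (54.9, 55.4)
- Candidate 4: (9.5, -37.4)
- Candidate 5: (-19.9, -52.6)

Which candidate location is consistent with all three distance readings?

Candidate 4

For each candidate, compare |candidate − station| to the reported distance:
Candidate 1: residuals N_01 75.2, N_02 63.8, N_03 38.1 → max 75.2 km
Candidate 2: residuals N_01 101.4, N_02 53.0, N_03 3.1 → max 101.4 km
Candidate 3: residuals N_01 75.7, N_02 33.8, N_03 74.2 → max 75.7 km
Candidate 4: residuals N_01 0.0, N_02 0.0, N_03 0.0 → max 0.0 km
Candidate 5: residuals N_01 27.2, N_02 5.4, N_03 24.6 → max 27.2 km
Only Candidate 4 has all residuals ≈ 0.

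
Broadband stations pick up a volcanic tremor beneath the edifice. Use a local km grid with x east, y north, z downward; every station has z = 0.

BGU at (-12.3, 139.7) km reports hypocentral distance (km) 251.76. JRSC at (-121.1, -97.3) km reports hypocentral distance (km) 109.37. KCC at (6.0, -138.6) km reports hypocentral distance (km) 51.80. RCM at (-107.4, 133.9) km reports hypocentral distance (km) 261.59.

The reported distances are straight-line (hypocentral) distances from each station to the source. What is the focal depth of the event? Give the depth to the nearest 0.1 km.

z ≈ 35.3 km

Each station gives a sphere (x−x_i)² + (y−y_i)² + z² = d_i² (stations at z=0).
Subtracting the BGU sphere from JRSC and KCC: z² cancels, leaving linear equations in x and y:
-217.6 x − 474.0 y = 55886.42
36.6 x − 556.6 y = 60278.44
Solving: x ≈ -18.304, y ≈ -109.501 km (keep extra digits for the depth step; rounded: -18.3, -109.5).
Then from the BGU sphere: z² = 251.76² − (x + 12.3)² − (y − 139.7)² with x = -18.304, y = -109.501, so z ≈ 35.297 ≈ 35.3 km.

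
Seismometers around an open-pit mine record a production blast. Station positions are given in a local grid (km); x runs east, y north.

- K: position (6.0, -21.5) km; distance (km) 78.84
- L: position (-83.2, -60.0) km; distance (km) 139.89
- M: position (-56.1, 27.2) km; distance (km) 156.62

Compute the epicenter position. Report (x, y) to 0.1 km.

Circle about each station: (x − 6.0)² + (y + 21.5)² = 78.84²; (x + 83.2)² + (y + 60.0)² = 139.89²; (x + 56.1)² + (y − 27.2)² = 156.62².
Subtracting the K equation from the L and M equations removes the quadratic terms:
-178.4 x − 77.0 y = -3329.48
-124.2 x + 97.4 y = -14925.28
Solving the 2×2 system: x ≈ 54.7, y ≈ -83.5 km.
Check against K (with the unrounded x, y): √((x − 6.0)²+(y + 21.5)²) = 78.83 ≈ 78.84 km. ✓

54.7 km east, -83.5 km north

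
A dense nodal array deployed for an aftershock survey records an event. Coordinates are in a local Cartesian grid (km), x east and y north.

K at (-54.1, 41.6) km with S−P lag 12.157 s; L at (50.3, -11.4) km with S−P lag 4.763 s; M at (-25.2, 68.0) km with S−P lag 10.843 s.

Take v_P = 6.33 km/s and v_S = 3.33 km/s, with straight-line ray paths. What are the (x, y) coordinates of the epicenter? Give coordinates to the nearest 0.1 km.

(25.8, 11.4)

Distance from S−P lag: d = Δt · v_P v_S / (v_P − v_S) = Δt · (6.33·3.33)/(6.33−3.33) ≈ 7.0263·Δt.
So d_K = 85.42, d_L = 33.47, d_M = 76.19 km.
Circle about each station: (x + 54.1)² + (y − 41.6)² = 85.42²; (x − 50.3)² + (y + 11.4)² = 33.47²; (x + 25.2)² + (y − 68.0)² = 76.19².
Subtracting pairs of circle equations eliminates x²+y² and gives linear equations (the radical axes):
208.8 x − 106.0 y = 4179.02
57.8 x + 52.8 y = 2093.33
Solving the 2×2 system: x ≈ 25.8, y ≈ 11.4 km.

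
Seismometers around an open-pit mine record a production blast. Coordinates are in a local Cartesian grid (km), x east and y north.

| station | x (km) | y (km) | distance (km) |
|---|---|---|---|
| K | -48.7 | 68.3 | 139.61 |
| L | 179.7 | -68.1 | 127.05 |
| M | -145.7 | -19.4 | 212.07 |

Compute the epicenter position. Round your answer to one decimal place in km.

Circle about each station: (x + 48.7)² + (y − 68.3)² = 139.61²; (x − 179.7)² + (y + 68.1)² = 127.05²; (x + 145.7)² + (y + 19.4)² = 212.07².
Subtracting the K equation from the L and M equations removes the quadratic terms:
456.8 x − 272.8 y = 33242.37
-194.0 x − 175.4 y = -10914.46
Solving the 2×2 system: x ≈ 66.2, y ≈ -11.0 km.

66.2 km east, -11.0 km north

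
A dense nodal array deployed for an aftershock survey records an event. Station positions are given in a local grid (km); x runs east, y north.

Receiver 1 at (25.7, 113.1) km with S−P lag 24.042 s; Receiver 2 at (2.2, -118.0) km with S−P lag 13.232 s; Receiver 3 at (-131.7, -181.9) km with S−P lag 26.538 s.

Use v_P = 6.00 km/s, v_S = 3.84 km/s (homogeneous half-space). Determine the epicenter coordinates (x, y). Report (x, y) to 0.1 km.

143.3 km east, -114.8 km north

Distance from S−P lag: d = Δt · v_P v_S / (v_P − v_S) = Δt · (6.00·3.84)/(6.00−3.84) ≈ 10.6667·Δt.
So d_Receiver 1 = 256.45, d_Receiver 2 = 141.14, d_Receiver 3 = 283.07 km.
Circle about each station: (x − 25.7)² + (y − 113.1)² = 256.45²; (x − 2.2)² + (y + 118.0)² = 141.14²; (x + 131.7)² + (y + 181.9)² = 283.07².
Subtracting pairs of circle equations eliminates x²+y² and gives linear equations (the radical axes):
-47.0 x − 462.2 y = 46322.84
-314.8 x − 590.0 y = 22618.38
Solving the 2×2 system: x ≈ 143.3, y ≈ -114.8 km.
Check against Receiver 1 (with the unrounded x, y): √((x − 25.7)²+(y − 113.1)²) = 256.45 ≈ 256.45 km. ✓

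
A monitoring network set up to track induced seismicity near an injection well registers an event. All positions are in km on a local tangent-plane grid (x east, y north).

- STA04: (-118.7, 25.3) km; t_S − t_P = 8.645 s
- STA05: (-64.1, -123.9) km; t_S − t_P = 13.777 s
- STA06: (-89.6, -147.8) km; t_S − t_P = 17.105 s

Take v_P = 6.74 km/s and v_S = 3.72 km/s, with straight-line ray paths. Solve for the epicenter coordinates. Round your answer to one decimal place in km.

x ≈ -56.1 km, y ≈ -9.8 km

Distance from S−P lag: d = Δt · v_P v_S / (v_P − v_S) = Δt · (6.74·3.72)/(6.74−3.72) ≈ 8.3023·Δt.
So d_STA04 = 71.77, d_STA05 = 114.38, d_STA06 = 142.01 km.
Circle about each station: (x + 118.7)² + (y − 25.3)² = 71.77²; (x + 64.1)² + (y + 123.9)² = 114.38²; (x + 89.6)² + (y + 147.8)² = 142.01².
Subtracting the STA04 equation from the STA05 and STA06 equations removes the quadratic terms:
109.2 x − 298.4 y = -3201.61
58.2 x − 346.2 y = 127.31
Solving the 2×2 system: x ≈ -56.1, y ≈ -9.8 km.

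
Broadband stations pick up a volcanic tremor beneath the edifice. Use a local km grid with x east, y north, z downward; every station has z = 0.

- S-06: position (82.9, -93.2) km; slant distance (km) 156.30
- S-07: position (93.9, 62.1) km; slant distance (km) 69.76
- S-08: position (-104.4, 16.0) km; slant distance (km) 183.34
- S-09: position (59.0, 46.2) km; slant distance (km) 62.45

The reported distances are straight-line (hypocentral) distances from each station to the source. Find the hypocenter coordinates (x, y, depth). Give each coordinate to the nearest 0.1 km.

x ≈ 64.9 km, y ≈ 49.1 km, depth ≈ 62.1 km

Each station gives a sphere (x−x_i)² + (y−y_i)² + z² = d_i² (stations at z=0).
Subtracting the S-06 sphere from S-07 and S-08: z² cancels, leaving linear equations in x and y:
22.0 x + 310.6 y = 16678.20
-374.6 x + 218.4 y = -13587.16
Solving: x ≈ 64.897, y ≈ 49.100 km (keep extra digits for the depth step; rounded: 64.9, 49.1).
Then from the S-06 sphere: z² = 156.30² − (x − 82.9)² − (y + 93.2)² with x = 64.897, y = 49.100, so z ≈ 62.099 ≈ 62.1 km.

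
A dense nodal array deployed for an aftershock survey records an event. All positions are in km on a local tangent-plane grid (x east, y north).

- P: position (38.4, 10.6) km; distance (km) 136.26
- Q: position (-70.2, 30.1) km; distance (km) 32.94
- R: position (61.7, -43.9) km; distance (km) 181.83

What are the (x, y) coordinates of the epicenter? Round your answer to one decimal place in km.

-89.9 km east, 56.5 km north

Circle about each station: (x − 38.4)² + (y − 10.6)² = 136.26²; (x + 70.2)² + (y − 30.1)² = 32.94²; (x − 61.7)² + (y + 43.9)² = 181.83².
Subtracting pairs of circle equations eliminates x²+y² and gives linear equations (the radical axes):
-217.2 x + 39.0 y = 21728.87
46.6 x − 109.0 y = -10348.18
Solving the 2×2 system: x ≈ -89.9, y ≈ 56.5 km.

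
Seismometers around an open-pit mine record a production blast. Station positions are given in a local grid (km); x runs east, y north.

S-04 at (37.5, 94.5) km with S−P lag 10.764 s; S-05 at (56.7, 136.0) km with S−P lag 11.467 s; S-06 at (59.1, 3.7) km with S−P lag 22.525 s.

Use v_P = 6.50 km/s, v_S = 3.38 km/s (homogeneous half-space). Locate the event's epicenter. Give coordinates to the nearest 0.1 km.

Distance from S−P lag: d = Δt · v_P v_S / (v_P − v_S) = Δt · (6.50·3.38)/(6.50−3.38) ≈ 7.0417·Δt.
So d_S-04 = 75.80, d_S-05 = 80.75, d_S-06 = 158.61 km.
Circle about each station: (x − 37.5)² + (y − 94.5)² = 75.80²; (x − 56.7)² + (y − 136.0)² = 80.75²; (x − 59.1)² + (y − 3.7)² = 158.61².
Subtracting the S-04 equation from the S-05 and S-06 equations removes the quadratic terms:
38.4 x + 83.0 y = 10599.47
43.2 x − 181.6 y = -26241.49
Solving the 2×2 system: x ≈ -24.0, y ≈ 138.8 km.
Check against S-04 (with the unrounded x, y): √((x − 37.5)²+(y − 94.5)²) = 75.77 ≈ 75.80 km. ✓

(-24.0, 138.8)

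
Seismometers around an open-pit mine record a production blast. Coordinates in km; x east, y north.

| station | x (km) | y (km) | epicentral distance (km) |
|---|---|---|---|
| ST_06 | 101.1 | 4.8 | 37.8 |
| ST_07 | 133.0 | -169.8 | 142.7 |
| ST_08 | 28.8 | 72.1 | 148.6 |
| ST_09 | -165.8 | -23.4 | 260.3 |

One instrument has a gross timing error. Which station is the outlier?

ST_08

Solve using three stations at a time. Using ST_06, ST_07, ST_09 (subtract circle equations pairwise → linear system) gives (x, y) ≈ (94.3, -32.4).
Distances from that point to each station vs reported:
  ST_06: calculated 37.8 vs reported 37.8 → residual 0.0 km
  ST_07: calculated 142.7 vs reported 142.7 → residual 0.0 km
  ST_08: calculated 123.4 vs reported 148.6 → residual 25.2 km
  ST_09: calculated 260.3 vs reported 260.3 → residual 0.0 km
ST_06, ST_07, ST_09 are mutually consistent (residuals ≈ 0); ST_08 is off by 25.2 km.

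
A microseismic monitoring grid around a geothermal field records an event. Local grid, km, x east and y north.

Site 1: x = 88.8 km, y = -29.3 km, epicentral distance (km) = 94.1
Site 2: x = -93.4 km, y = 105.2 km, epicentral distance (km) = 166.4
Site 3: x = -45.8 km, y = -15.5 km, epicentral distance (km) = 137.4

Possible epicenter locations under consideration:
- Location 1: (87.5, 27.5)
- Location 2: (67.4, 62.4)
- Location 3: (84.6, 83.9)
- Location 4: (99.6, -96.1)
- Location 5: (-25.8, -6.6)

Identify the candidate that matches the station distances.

For each candidate, compare |candidate − station| to the reported distance:
Location 1: residuals Site 1 37.3, Site 2 30.5, Site 3 2.7 → max 37.3 km
Location 2: residuals Site 1 0.1, Site 2 0.0, Site 3 0.0 → max 0.1 km
Location 3: residuals Site 1 19.2, Site 2 12.9, Site 3 26.6 → max 26.6 km
Location 4: residuals Site 1 26.4, Site 2 112.5, Site 3 28.8 → max 112.5 km
Location 5: residuals Site 1 22.7, Site 2 35.8, Site 3 115.5 → max 115.5 km
Only Location 2 has all residuals ≈ 0.

Location 2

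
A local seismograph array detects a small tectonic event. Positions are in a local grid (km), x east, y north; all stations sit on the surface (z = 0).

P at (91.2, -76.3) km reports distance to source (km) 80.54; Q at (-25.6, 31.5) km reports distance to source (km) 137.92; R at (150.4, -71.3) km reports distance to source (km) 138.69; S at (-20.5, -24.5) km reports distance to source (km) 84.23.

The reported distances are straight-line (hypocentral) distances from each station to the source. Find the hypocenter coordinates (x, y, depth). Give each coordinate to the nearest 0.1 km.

(15.3, -99.5, 13.7)

Each station gives a sphere (x−x_i)² + (y−y_i)² + z² = d_i² (stations at z=0).
Subtracting the P sphere from Q and R: z² cancels, leaving linear equations in x and y:
-233.6 x + 215.6 y = -25026.75
118.4 x + 10.0 y = 816.50
Solving: x ≈ 15.300, y ≈ -99.502 km (keep extra digits for the depth step; rounded: 15.3, -99.5).
Then from the P sphere: z² = 80.54² − (x − 91.2)² − (y + 76.3)² with x = 15.300, y = -99.502, so z ≈ 13.695 ≈ 13.7 km.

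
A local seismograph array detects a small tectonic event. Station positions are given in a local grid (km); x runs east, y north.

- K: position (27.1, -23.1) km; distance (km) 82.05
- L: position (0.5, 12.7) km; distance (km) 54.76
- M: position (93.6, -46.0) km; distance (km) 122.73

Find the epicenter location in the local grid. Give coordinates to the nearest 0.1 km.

Circle about each station: (x − 27.1)² + (y + 23.1)² = 82.05²; (x − 0.5)² + (y − 12.7)² = 54.76²; (x − 93.6)² + (y + 46.0)² = 122.73².
Subtracting the K equation from the L and M equations removes the quadratic terms:
-53.2 x + 71.6 y = 2627.06
133.0 x − 45.8 y = 1278.49
Solving the 2×2 system: x ≈ 29.9, y ≈ 58.9 km.
Check against K (with the unrounded x, y): √((x − 27.1)²+(y + 23.1)²) = 82.05 ≈ 82.05 km. ✓

(29.9, 58.9)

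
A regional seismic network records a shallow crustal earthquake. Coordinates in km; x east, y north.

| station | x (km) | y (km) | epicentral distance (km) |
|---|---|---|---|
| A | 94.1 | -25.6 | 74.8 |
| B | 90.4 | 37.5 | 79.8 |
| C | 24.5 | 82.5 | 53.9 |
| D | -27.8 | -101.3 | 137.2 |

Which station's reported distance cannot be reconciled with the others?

Solve using three stations at a time. Using B, C, D (subtract circle equations pairwise → linear system) gives (x, y) ≈ (10.9, 30.3).
Distances from that point to each station vs reported:
  A: calculated 100.2 vs reported 74.8 → residual 25.4 km
  B: calculated 79.8 vs reported 79.8 → residual 0.0 km
  C: calculated 53.9 vs reported 53.9 → residual 0.0 km
  D: calculated 137.2 vs reported 137.2 → residual 0.0 km
B, C, D are mutually consistent (residuals ≈ 0); A is off by 25.4 km.

A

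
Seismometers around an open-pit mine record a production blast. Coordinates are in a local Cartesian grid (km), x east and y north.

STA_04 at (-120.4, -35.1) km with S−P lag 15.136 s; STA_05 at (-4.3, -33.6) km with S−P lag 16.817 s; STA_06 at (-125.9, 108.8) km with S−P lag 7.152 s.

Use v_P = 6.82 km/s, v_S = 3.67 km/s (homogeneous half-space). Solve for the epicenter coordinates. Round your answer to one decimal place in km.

(-78.4, 77.6)

Distance from S−P lag: d = Δt · v_P v_S / (v_P − v_S) = Δt · (6.82·3.67)/(6.82−3.67) ≈ 7.9458·Δt.
So d_STA_04 = 120.27, d_STA_05 = 133.63, d_STA_06 = 56.83 km.
Circle about each station: (x + 120.4)² + (y + 35.1)² = 120.27²; (x + 4.3)² + (y + 33.6)² = 133.63²; (x + 125.9)² + (y − 108.8)² = 56.83².
Subtracting the STA_04 equation from the STA_05 and STA_06 equations removes the quadratic terms:
232.2 x + 3.0 y = -17972.82
-11.0 x + 287.8 y = 23195.30
Solving the 2×2 system: x ≈ -78.4, y ≈ 77.6 km.
Check against STA_04 (with the unrounded x, y): √((x + 120.4)²+(y + 35.1)²) = 120.27 ≈ 120.27 km. ✓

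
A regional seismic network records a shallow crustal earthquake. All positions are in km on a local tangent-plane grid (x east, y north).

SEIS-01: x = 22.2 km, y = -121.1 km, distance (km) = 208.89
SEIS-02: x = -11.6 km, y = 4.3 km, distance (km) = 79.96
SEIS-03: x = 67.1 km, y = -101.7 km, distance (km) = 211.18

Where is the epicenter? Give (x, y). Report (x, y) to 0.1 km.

(-47.0, 76.0)

Circle about each station: (x − 22.2)² + (y + 121.1)² = 208.89²; (x + 11.6)² + (y − 4.3)² = 79.96²; (x − 67.1)² + (y + 101.7)² = 211.18².
Subtracting the SEIS-01 equation from the SEIS-02 and SEIS-03 equations removes the quadratic terms:
-67.6 x + 250.8 y = 22236.43
89.8 x + 38.8 y = -1274.71
Solving the 2×2 system: x ≈ -47.0, y ≈ 76.0 km.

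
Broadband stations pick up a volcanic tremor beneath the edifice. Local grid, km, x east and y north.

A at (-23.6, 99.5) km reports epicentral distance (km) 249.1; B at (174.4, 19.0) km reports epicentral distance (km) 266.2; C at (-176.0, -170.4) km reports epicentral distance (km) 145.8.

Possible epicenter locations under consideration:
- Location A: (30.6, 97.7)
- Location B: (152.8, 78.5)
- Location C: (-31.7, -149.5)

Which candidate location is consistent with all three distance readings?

For each candidate, compare |candidate − station| to the reported distance:
Location A: residuals A 194.9, B 102.3, C 192.7 → max 194.9 km
Location B: residuals A 71.5, B 202.9, C 266.6 → max 266.6 km
Location C: residuals A 0.0, B 0.0, C 0.0 → max 0.0 km
Only Location C has all residuals ≈ 0.

Location C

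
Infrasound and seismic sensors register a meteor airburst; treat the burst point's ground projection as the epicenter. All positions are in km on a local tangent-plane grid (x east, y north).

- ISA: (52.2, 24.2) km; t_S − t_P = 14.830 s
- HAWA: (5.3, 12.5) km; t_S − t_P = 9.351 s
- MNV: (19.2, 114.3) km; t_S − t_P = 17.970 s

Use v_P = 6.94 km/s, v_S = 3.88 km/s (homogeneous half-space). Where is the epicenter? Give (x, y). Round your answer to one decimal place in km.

Distance from S−P lag: d = Δt · v_P v_S / (v_P − v_S) = Δt · (6.94·3.88)/(6.94−3.88) ≈ 8.7997·Δt.
So d_ISA = 130.50, d_HAWA = 82.29, d_MNV = 158.13 km.
Circle about each station: (x − 52.2)² + (y − 24.2)² = 130.50²; (x − 5.3)² + (y − 12.5)² = 82.29²; (x − 19.2)² + (y − 114.3)² = 158.13².
Subtracting the ISA equation from the HAWA and MNV equations removes the quadratic terms:
-93.8 x − 23.4 y = 7132.47
-66.0 x + 180.2 y = 2147.80
Solving the 2×2 system: x ≈ -72.4, y ≈ -14.6 km.
Check against ISA (with the unrounded x, y): √((x − 52.2)²+(y − 24.2)²) = 130.50 ≈ 130.50 km. ✓

x ≈ -72.4 km, y ≈ -14.6 km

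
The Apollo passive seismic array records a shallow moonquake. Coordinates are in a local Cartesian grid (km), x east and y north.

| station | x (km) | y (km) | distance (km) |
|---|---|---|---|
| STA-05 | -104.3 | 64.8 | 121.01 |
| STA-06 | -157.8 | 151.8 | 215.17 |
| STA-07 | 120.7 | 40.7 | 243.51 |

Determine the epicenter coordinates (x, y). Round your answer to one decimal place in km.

Circle about each station: (x + 104.3)² + (y − 64.8)² = 121.01²; (x + 157.8)² + (y − 151.8)² = 215.17²; (x − 120.7)² + (y − 40.7)² = 243.51².
Subtracting the STA-05 equation from the STA-06 and STA-07 equations removes the quadratic terms:
-107.0 x + 174.0 y = 1211.84
450.0 x − 48.2 y = -43506.25
Solving the 2×2 system: x ≈ -102.7, y ≈ -56.2 km.

(-102.7, -56.2)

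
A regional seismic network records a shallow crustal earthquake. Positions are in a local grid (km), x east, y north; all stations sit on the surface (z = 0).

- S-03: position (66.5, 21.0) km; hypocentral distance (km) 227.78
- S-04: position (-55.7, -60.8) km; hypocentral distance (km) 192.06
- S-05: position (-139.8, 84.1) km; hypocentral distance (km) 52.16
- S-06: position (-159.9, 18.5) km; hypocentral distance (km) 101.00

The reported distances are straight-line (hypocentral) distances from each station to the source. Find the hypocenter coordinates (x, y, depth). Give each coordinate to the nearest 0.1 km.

Each station gives a sphere (x−x_i)² + (y−y_i)² + z² = d_i² (stations at z=0).
Subtracting the S-03 sphere from S-04 and S-05: z² cancels, leaving linear equations in x and y:
-244.4 x − 163.6 y = 16932.56
-412.6 x + 126.2 y = 70916.66
Solving: x ≈ -139.701, y ≈ 105.198 km (keep extra digits for the depth step; rounded: -139.7, 105.2).
Then from the S-03 sphere: z² = 227.78² − (x − 66.5)² − (y − 21.0)² with x = -139.701, y = 105.198, so z ≈ 47.703 ≈ 47.7 km.

(-139.7, 105.2, 47.7)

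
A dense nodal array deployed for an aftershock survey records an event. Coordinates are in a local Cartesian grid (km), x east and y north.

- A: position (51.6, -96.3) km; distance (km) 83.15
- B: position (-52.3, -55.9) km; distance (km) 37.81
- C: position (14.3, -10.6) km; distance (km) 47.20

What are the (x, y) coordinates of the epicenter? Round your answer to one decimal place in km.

Circle about each station: (x − 51.6)² + (y + 96.3)² = 83.15²; (x + 52.3)² + (y + 55.9)² = 37.81²; (x − 14.3)² + (y + 10.6)² = 47.20².
Subtracting pairs of circle equations eliminates x²+y² and gives linear equations (the radical axes):
-207.8 x + 80.8 y = -591.82
-74.6 x + 171.4 y = -6933.32
Solving the 2×2 system: x ≈ -15.5, y ≈ -47.2 km.
Check against A (with the unrounded x, y): √((x − 51.6)²+(y + 96.3)²) = 83.15 ≈ 83.15 km. ✓

-15.5 km east, -47.2 km north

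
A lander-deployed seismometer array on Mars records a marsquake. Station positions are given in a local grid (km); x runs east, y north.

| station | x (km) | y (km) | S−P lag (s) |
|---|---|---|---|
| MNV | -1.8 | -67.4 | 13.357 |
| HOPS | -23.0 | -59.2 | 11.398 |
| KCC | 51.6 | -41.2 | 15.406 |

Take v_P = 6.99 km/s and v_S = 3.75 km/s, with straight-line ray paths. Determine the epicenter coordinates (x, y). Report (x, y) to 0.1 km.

Distance from S−P lag: d = Δt · v_P v_S / (v_P − v_S) = Δt · (6.99·3.75)/(6.99−3.75) ≈ 8.0903·Δt.
So d_MNV = 108.06, d_HOPS = 92.21, d_KCC = 124.64 km.
Circle about each station: (x + 1.8)² + (y + 67.4)² = 108.06²; (x + 23.0)² + (y + 59.2)² = 92.21²; (x − 51.6)² + (y + 41.2)² = 124.64².
Subtracting the MNV equation from the HOPS and KCC equations removes the quadratic terms:
-42.4 x + 16.4 y = 2661.92
106.8 x + 52.4 y = -4044.17
Solving the 2×2 system: x ≈ -51.8, y ≈ 28.4 km.

(-51.8, 28.4)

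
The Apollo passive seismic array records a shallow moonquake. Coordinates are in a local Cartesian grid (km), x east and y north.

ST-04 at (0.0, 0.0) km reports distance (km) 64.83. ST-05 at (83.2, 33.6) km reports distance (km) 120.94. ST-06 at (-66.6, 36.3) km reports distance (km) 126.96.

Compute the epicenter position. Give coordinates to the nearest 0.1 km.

11.5 km east, -63.8 km north

Circle about each station: x² + y² = 64.83²; (x − 83.2)² + (y − 33.6)² = 120.94²; (x + 66.6)² + (y − 36.3)² = 126.96².
Subtracting the ST-04 equation from the ST-05 and ST-06 equations removes the quadratic terms:
166.4 x + 67.2 y = -2372.35
-133.2 x + 72.6 y = -6162.66
Solving the 2×2 system: x ≈ 11.5, y ≈ -63.8 km.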